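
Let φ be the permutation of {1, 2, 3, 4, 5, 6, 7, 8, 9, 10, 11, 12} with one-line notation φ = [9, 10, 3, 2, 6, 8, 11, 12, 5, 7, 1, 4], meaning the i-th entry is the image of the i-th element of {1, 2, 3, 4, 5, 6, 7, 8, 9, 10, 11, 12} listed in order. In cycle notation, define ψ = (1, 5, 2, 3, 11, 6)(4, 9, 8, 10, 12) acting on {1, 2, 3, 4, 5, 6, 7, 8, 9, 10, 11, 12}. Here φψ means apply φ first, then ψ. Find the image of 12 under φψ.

(φψ)(12) = ψ(φ(12)). φ(12) = 4, then ψ(4) = 9. So (φψ)(12) = 9.

9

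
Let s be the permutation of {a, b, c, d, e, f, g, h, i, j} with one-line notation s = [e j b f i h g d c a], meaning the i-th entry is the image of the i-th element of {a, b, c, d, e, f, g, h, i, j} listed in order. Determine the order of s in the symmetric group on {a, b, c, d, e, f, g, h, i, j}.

6

Writing s as disjoint cycles, the cycle lengths are 6, 3, 1.
The order is lcm(6, 3) = 6.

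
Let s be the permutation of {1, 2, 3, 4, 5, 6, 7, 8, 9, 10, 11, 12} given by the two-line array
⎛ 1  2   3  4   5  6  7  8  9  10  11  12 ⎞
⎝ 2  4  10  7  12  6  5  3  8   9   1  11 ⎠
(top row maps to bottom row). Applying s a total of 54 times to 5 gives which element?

Tracing 5 → 12 → … returns to 5 after 7 steps, so 5 lies in a 7-cycle (1, 2, 4, 7, 5, 12, 11).
Since the cycle has length 7, s^54 acts on it the same as s^5 (54 mod 7 = 5).
Advancing 5 steps from 5: 5 → 12 → 11 → 1 → 2 → 4.

4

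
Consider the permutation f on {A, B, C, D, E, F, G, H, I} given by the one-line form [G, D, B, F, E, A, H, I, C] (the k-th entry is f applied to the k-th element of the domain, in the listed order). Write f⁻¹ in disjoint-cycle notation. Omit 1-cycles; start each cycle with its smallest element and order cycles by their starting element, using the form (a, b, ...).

First write f in disjoint cycles: (A, G, H, I, C, B, D, F).
The inverse reverses every cycle; in canonical form, f⁻¹ = (A, F, D, B, C, I, H, G).

(A, F, D, B, C, I, H, G)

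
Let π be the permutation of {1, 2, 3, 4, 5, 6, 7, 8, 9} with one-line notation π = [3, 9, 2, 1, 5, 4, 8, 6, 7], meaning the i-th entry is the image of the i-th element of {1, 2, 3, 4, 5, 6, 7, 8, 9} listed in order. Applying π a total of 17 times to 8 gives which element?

6

Tracing 8 → 6 → … returns to 8 after 8 steps, so 8 lies in an 8-cycle (1, 3, 2, 9, 7, 8, 6, 4).
Powers repeat with period 8 on this cycle, and 17 mod 8 = 1, so π^17(8) = π^1(8).
Stepping 1 place around the cycle: 8 → 6.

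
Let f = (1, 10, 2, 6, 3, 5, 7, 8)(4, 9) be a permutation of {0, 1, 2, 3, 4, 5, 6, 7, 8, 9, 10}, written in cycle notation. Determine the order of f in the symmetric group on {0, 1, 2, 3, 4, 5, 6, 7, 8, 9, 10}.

8

The cycle type of f is (8, 2, 1).
The order of f is the least common multiple of its cycle lengths: lcm(8, 2) = 8.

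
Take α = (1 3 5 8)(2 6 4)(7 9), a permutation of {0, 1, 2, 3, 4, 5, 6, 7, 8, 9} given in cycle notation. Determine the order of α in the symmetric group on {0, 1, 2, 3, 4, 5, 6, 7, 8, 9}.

12

The disjoint cycles have lengths 4, 3, 2, 1.
The order is lcm(4, 3, 2) = 12.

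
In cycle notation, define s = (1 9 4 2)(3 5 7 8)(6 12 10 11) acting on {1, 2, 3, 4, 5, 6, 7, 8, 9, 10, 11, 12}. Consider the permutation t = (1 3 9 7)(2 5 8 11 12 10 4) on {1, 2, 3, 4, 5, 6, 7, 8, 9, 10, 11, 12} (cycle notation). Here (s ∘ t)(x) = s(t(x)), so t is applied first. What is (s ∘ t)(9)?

8

(s ∘ t)(9) = s(t(9)). t(9) = 7, then s(7) = 8. So (s ∘ t)(9) = 8.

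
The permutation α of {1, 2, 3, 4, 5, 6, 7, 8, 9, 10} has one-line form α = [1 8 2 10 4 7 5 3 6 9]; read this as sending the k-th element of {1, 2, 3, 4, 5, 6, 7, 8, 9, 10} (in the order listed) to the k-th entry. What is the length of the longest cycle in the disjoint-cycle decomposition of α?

6

Decomposing into disjoint cycles gives (2, 8, 3)(4, 10, 9, 6, 7, 5); the longest has length 6.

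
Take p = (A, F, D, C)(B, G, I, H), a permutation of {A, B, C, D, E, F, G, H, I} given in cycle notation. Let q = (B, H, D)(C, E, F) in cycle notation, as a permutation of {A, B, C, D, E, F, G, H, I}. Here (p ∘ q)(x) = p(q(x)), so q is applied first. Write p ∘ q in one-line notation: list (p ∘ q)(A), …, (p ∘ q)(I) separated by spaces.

F B E G D A I C H

(p ∘ q)(x) = p(q(x)). Computing each image: p(q(A)) = p(A) = F, p(q(B)) = p(H) = B, p(q(C)) = p(E) = E, p(q(D)) = p(B) = G, p(q(E)) = p(F) = D, p(q(F)) = p(C) = A, p(q(G)) = p(G) = I, p(q(H)) = p(D) = C, p(q(I)) = p(I) = H.
Hence p ∘ q = [F B E G D A I C H].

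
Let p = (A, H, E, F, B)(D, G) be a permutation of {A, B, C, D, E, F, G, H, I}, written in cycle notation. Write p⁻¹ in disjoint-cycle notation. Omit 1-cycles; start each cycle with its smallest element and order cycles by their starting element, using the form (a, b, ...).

(A, B, F, E, H)(D, G)

If p sends a → b within a cycle, p⁻¹ sends b → a; equivalently, reverse each cycle.
Reversing each cycle of p and rotating so the smallest element leads gives (A, B, F, E, H)(D, G).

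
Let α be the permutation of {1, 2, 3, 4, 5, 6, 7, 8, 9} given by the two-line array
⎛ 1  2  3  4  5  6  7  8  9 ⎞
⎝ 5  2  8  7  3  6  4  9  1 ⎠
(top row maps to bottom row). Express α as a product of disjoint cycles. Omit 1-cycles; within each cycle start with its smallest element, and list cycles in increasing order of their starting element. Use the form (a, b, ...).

Start at 1 and follow images: 1 → 5 → 3 → 8 → 9 → 1, giving the cycle (1, 5, 3, 8, 9).
Continuing from each remaining unvisited element yields (1, 5, 3, 8, 9)(4, 7).

(1, 5, 3, 8, 9)(4, 7)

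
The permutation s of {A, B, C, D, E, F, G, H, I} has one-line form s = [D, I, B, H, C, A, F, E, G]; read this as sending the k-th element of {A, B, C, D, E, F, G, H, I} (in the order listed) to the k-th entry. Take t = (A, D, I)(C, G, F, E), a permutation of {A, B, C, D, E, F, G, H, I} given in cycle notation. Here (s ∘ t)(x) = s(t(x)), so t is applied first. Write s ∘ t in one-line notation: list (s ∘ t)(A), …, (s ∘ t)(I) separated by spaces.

H I F G B C A E D

For each element, apply t then s: A → D → H; B → B → I; C → G → F; D → I → G; E → C → B; F → E → C; G → F → A; H → H → E; I → A → D.
Collecting the images, s ∘ t = [H I F G B C A E D].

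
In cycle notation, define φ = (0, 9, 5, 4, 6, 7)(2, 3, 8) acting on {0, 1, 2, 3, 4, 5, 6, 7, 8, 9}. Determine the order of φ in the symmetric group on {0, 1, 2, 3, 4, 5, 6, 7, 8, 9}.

6

The disjoint cycles have lengths 6, 3, 1.
Since disjoint cycles commute, ord(φ) = lcm(6, 3) = 6.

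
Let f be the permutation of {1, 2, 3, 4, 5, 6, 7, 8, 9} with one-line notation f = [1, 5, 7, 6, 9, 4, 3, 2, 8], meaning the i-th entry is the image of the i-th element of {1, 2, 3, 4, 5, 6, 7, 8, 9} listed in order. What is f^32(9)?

Tracing 9 → 8 → … returns to 9 after 4 steps, so 9 lies in a 4-cycle (2, 5, 9, 8).
Powers repeat with period 4 on this cycle, and 32 mod 4 = 0, so f^32(9) = f^0(9).
So f^32(9) = 9.

9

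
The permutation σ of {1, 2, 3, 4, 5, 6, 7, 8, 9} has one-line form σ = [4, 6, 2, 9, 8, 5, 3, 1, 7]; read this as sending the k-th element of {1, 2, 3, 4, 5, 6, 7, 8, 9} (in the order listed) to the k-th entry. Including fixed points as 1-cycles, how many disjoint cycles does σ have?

1

The cycle decomposition is (1, 4, 9, 7, 3, 2, 6, 5, 8), which has 1 cycle (counting 1-cycles).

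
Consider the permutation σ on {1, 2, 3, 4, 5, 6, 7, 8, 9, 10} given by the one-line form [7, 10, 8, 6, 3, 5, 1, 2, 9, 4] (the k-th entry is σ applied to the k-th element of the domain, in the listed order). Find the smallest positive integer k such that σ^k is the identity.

14

Writing σ as disjoint cycles, the cycle lengths are 7, 2, 1.
The order of σ is the least common multiple of its cycle lengths: lcm(7, 2) = 14.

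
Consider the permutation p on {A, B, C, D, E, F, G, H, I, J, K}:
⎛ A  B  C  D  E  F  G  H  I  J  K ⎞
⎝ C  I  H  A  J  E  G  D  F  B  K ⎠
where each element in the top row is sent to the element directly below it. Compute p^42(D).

Tracing D → A → … returns to D after 4 steps, so D lies in a 4-cycle (A C H D).
On a 4-cycle, p^4 is the identity, so p^42 = p^2 there (42 ≡ 2 mod 4).
Stepping 2 places around the cycle: D → A → C.

C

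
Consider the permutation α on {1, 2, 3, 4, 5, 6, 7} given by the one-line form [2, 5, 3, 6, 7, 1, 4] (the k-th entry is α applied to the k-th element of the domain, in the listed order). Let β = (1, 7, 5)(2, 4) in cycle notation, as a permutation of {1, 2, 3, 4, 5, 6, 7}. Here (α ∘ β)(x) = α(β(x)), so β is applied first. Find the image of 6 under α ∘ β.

(α ∘ β)(6) = α(β(6)). β(6) = 6, then α(6) = 1. So (α ∘ β)(6) = 1.

1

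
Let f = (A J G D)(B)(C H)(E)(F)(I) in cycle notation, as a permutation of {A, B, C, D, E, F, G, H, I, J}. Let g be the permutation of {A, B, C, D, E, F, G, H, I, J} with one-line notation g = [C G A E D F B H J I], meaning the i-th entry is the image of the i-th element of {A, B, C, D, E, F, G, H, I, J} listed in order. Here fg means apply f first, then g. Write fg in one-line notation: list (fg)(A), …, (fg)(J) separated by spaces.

I G H C D F E A J B

(fg)(x) = g(f(x)). Computing each image: g(f(A)) = g(J) = I, g(f(B)) = g(B) = G, g(f(C)) = g(H) = H, g(f(D)) = g(A) = C, g(f(E)) = g(E) = D, g(f(F)) = g(F) = F, g(f(G)) = g(D) = E, g(f(H)) = g(C) = A, g(f(I)) = g(I) = J, g(f(J)) = g(G) = B.
Hence fg = [I G H C D F E A J B].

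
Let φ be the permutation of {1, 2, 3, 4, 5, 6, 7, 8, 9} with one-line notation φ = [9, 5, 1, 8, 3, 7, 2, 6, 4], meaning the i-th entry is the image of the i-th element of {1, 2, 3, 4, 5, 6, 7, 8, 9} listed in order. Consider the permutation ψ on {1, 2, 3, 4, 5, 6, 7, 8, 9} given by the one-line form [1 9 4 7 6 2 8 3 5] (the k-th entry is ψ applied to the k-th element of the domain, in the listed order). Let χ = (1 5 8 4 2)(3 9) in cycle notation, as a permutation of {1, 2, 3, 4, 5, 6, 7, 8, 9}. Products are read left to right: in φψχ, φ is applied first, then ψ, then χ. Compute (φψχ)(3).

5

(φψχ)(3) = χ(ψ(φ(3))). φ(3) = 1, then ψ(1) = 1, then χ(1) = 5, so the result is 5.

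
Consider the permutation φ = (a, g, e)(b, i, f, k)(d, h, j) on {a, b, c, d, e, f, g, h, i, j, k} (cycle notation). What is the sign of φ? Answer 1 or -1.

-1

The cycle lengths are 4, 3, 3, 1.
A cycle of length ℓ contributes ℓ−1 transpositions, so φ is a product of 3 + 2 + 2 = 7 transpositions — odd.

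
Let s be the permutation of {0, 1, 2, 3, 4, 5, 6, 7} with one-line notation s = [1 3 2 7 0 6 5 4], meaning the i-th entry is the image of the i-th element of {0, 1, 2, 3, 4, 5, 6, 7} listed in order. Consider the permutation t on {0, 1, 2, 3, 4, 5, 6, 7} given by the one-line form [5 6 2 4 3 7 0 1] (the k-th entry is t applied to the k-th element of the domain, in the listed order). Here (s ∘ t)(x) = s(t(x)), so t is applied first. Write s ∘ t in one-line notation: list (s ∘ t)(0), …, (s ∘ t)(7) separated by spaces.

Chase each element through t then s: 0 → 5 → 6; 1 → 6 → 5; 2 → 2 → 2; 3 → 4 → 0; 4 → 3 → 7; 5 → 7 → 4; 6 → 0 → 1; 7 → 1 → 3.
Collecting the images, s ∘ t = [6 5 2 0 7 4 1 3].

6 5 2 0 7 4 1 3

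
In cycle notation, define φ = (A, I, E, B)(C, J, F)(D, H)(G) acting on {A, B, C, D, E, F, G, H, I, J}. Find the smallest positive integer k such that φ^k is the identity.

The disjoint cycles have lengths 4, 3, 2, 1.
The order is lcm(4, 3, 2) = 12.

12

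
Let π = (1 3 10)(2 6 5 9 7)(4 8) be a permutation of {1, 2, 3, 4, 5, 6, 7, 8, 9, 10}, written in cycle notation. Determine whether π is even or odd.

The cycle lengths are 5, 3, 2.
A cycle of length ℓ contributes ℓ−1 transpositions, so π is a product of 4 + 2 + 1 = 7 transpositions — odd.

odd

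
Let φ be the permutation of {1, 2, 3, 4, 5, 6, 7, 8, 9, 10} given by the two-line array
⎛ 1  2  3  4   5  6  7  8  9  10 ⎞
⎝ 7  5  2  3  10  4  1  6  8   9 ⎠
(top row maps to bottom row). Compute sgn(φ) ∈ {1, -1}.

1

In disjoint-cycle form the cycle lengths are 8, 2.
A cycle of length ℓ contributes ℓ−1 transpositions, so φ is a product of 7 + 1 = 8 transpositions — even.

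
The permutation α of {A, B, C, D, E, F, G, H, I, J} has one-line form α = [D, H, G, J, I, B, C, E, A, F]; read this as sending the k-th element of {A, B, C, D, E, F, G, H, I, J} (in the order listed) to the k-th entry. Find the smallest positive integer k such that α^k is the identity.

Decomposing into disjoint cycles gives cycle lengths 8, 2.
The order of α is the least common multiple of its cycle lengths: lcm(8, 2) = 8.

8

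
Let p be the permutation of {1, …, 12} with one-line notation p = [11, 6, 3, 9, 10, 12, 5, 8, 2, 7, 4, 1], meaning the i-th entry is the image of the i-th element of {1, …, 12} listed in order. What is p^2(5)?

Tracing 5 → 10 → … returns to 5 after 3 steps, so 5 lies in a 3-cycle (5, 10, 7).
Advancing 2 steps from 5: 5 → 10 → 7.

7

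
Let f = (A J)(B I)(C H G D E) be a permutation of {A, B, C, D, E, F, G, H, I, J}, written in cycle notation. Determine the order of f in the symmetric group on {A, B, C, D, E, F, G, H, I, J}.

The cycle type of f is (5, 2, 2, 1).
The order is lcm(5, 2, 2) = 10.

10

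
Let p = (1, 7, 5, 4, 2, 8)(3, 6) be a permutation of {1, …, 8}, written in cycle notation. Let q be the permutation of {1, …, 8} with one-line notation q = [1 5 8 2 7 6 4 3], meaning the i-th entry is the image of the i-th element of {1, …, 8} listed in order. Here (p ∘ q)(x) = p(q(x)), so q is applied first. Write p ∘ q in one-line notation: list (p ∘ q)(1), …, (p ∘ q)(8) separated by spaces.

7 4 1 8 5 3 2 6

(p ∘ q)(x) = p(q(x)). Computing each image: p(q(1)) = p(1) = 7, p(q(2)) = p(5) = 4, p(q(3)) = p(8) = 1, p(q(4)) = p(2) = 8, p(q(5)) = p(7) = 5, p(q(6)) = p(6) = 3, p(q(7)) = p(4) = 2, p(q(8)) = p(3) = 6.
Hence p ∘ q = [7 4 1 8 5 3 2 6].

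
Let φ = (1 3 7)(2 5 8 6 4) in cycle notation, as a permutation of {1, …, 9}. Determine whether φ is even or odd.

even

The cycle lengths are 5, 3, 1.
A cycle of length ℓ contributes ℓ−1 transpositions, so φ is a product of 4 + 2 = 6 transpositions — even.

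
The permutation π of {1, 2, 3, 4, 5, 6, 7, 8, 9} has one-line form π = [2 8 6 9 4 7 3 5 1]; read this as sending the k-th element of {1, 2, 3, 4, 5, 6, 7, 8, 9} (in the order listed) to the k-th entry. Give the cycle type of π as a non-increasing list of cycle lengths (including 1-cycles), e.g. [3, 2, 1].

[6, 3]

The disjoint cycles are (1 2 8 5 4 9)(3 6 7), with lengths 6, 3 in non-increasing order.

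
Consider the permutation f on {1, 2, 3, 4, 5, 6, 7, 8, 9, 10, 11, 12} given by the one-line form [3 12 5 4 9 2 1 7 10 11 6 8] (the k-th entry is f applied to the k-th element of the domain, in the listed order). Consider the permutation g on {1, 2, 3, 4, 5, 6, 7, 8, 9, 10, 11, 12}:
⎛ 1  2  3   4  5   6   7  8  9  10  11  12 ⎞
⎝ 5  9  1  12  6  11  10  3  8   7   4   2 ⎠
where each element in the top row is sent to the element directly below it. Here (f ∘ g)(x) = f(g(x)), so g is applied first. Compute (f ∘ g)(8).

g(8) = 3, then f(3) = 5; composing gives (f ∘ g)(8) = 5.

5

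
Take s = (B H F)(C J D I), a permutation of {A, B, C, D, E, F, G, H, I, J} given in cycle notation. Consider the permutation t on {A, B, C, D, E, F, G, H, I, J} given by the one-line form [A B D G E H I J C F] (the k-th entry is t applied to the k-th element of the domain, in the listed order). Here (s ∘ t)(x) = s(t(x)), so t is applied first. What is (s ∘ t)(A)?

First apply t: t(A) = A, then s(A) = A. Thus (s ∘ t)(A) = A.

A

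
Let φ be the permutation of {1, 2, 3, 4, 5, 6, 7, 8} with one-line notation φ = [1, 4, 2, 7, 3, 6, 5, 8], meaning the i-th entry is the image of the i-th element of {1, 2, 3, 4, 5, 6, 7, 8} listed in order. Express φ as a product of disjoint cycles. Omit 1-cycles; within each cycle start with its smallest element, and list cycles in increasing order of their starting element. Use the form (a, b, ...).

(2, 4, 7, 5, 3)

Iterating φ from 2 gives 2 → 4 → 7 → 5 → 3 → 2; that is the 5-cycle (2, 4, 7, 5, 3).
Continuing from each remaining unvisited element yields (2, 4, 7, 5, 3).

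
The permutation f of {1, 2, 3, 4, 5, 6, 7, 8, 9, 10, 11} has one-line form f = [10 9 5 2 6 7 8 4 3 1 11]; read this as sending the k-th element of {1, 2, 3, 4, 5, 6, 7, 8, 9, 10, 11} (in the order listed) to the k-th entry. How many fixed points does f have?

1

The fixed points (elements with f(x) = x) are {11}, so there is 1.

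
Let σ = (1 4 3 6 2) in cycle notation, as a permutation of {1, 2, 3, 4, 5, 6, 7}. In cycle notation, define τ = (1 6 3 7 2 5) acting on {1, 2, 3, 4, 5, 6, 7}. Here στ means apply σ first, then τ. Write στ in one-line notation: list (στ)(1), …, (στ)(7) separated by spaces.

(στ)(x) = τ(σ(x)). Computing each image: τ(σ(1)) = τ(4) = 4, τ(σ(2)) = τ(1) = 6, τ(σ(3)) = τ(6) = 3, τ(σ(4)) = τ(3) = 7, τ(σ(5)) = τ(5) = 1, τ(σ(6)) = τ(2) = 5, τ(σ(7)) = τ(7) = 2.
Hence στ = [4 6 3 7 1 5 2].

4 6 3 7 1 5 2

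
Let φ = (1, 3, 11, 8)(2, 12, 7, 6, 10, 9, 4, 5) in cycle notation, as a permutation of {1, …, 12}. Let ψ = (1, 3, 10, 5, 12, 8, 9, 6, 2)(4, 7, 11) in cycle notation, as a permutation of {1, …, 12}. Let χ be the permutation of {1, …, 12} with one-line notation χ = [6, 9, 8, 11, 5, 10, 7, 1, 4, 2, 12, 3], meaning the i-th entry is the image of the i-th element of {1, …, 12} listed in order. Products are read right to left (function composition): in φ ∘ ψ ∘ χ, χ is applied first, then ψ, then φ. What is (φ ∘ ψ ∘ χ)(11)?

(φ ∘ ψ ∘ χ)(11) = φ(ψ(χ(11))). χ(11) = 12, then ψ(12) = 8, then φ(8) = 1, so the result is 1.

1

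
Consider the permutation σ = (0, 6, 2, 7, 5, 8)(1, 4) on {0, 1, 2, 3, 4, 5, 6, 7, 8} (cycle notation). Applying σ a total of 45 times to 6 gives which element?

6 lies in the 6-cycle (0, 6, 2, 7, 5, 8).
Powers repeat with period 6 on this cycle, and 45 mod 6 = 3, so σ^45(6) = σ^3(6).
Advancing 3 steps from 6: 6 → 2 → 7 → 5.

5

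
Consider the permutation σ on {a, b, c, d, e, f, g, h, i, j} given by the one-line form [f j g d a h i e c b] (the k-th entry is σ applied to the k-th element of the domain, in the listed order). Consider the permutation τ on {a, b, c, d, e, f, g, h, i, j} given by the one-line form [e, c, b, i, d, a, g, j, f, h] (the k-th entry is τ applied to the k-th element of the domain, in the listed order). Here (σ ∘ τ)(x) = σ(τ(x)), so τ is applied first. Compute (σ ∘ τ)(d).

c

(σ ∘ τ)(d) = σ(τ(d)). τ(d) = i, then σ(i) = c. So (σ ∘ τ)(d) = c.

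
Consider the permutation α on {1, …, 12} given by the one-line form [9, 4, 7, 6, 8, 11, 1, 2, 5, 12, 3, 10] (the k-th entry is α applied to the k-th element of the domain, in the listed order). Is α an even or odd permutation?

In disjoint-cycle form the cycle lengths are 10, 2.
A cycle of length ℓ contributes ℓ−1 transpositions, so α is a product of 9 + 1 = 10 transpositions — even.

even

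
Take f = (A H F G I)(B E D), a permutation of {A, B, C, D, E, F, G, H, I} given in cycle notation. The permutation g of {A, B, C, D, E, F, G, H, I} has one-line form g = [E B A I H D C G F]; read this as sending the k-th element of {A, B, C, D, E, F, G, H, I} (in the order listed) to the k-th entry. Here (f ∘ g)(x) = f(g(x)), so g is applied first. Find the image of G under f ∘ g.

C

g(G) = C, then f(C) = C; composing gives (f ∘ g)(G) = C.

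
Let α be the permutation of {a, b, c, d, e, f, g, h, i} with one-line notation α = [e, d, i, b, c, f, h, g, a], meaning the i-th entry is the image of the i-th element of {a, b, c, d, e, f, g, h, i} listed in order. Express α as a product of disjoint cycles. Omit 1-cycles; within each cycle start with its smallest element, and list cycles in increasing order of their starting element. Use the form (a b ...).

Iterating α from a gives a → e → c → i → a; that is the 4-cycle (a e c i).
Continuing from each remaining unvisited element yields (a e c i)(b d)(g h).

(a e c i)(b d)(g h)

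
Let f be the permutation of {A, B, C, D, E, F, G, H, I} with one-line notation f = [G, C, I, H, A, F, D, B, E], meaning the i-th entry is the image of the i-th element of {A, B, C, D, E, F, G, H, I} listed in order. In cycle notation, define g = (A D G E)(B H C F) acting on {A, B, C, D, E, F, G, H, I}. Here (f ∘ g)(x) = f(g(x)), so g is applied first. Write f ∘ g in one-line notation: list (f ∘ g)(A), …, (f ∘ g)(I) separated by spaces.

Chase each element through g then f: A → D → H; B → H → B; C → F → F; D → G → D; E → A → G; F → B → C; G → E → A; H → C → I; I → I → E.
So f ∘ g in one-line form is H B F D G C A I E.

H B F D G C A I E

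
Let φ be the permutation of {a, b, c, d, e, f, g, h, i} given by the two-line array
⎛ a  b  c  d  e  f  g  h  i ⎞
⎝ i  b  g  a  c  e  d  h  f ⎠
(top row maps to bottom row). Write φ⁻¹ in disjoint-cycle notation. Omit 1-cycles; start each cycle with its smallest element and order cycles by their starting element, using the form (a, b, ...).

(a, d, g, c, e, f, i)

The cycle decomposition of φ is (a, i, f, e, c, g, d).
The inverse reverses every cycle; in canonical form, φ⁻¹ = (a, d, g, c, e, f, i).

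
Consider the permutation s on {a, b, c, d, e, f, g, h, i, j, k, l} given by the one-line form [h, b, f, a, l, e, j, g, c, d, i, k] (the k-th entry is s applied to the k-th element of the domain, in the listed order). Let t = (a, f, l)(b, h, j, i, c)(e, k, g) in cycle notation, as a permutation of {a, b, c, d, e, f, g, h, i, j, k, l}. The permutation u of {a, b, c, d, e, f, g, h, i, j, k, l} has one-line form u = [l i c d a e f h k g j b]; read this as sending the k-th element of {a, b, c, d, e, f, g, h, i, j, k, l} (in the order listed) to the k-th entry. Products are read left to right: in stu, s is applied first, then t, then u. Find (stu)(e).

Apply the permutations in order: s(e) = l, then t(l) = a, then u(a) = l. So (stu)(e) = l.

l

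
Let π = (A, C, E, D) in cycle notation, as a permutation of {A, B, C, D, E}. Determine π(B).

B

B does not appear in any cycle of π, so it is a fixed point: π(B) = B.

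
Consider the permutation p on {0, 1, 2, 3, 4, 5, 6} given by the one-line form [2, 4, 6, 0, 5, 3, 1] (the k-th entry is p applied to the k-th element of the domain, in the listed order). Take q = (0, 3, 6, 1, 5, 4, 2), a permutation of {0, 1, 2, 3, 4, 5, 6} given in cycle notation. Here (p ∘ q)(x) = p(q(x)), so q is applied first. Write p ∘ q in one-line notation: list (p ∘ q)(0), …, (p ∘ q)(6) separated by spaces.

(p ∘ q)(x) = p(q(x)). Computing each image: p(q(0)) = p(3) = 0, p(q(1)) = p(5) = 3, p(q(2)) = p(0) = 2, p(q(3)) = p(6) = 1, p(q(4)) = p(2) = 6, p(q(5)) = p(4) = 5, p(q(6)) = p(1) = 4.
Hence p ∘ q = [0 3 2 1 6 5 4].

0 3 2 1 6 5 4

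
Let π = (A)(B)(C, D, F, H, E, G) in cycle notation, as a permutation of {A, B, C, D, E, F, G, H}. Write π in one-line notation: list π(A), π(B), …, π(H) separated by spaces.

Each element maps to the next entry in its cycle (wrapping to the front): A→A, B→B, C→D, D→F, E→G, F→H, G→C, H→E.
So the one-line form is A B D F G H C E.

A B D F G H C E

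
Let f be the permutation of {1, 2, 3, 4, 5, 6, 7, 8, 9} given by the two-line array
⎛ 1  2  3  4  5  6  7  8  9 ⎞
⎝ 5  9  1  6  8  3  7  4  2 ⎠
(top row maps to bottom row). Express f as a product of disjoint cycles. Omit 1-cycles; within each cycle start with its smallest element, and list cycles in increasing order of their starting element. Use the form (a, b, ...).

Iterating f from 1 gives 1 → 5 → 8 → 4 → 6 → 3 → 1; that is the 6-cycle (1, 5, 8, 4, 6, 3).
Continuing from each remaining unvisited element yields (1, 5, 8, 4, 6, 3)(2, 9).

(1, 5, 8, 4, 6, 3)(2, 9)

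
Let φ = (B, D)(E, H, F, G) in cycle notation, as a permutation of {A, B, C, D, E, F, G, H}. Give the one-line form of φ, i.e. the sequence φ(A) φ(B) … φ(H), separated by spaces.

A D C B H G E F

Each element maps to the next entry in its cycle (wrapping to the front): A→A, B→D, C→C, D→B, E→H, F→G, G→E, H→F.
So the one-line form is A D C B H G E F.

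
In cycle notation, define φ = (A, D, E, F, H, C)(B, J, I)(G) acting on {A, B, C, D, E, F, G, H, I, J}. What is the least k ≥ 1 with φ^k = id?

The disjoint cycles have lengths 6, 3, 1.
The order is lcm(6, 3) = 6.

6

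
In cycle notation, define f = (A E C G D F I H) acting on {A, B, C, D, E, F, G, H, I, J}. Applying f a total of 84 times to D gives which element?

A

D lies in the 8-cycle (A E C G D F I H).
On an 8-cycle, f^8 is the identity, so f^84 = f^4 there (84 ≡ 4 mod 8).
Advancing 4 steps from D: D → F → I → H → A.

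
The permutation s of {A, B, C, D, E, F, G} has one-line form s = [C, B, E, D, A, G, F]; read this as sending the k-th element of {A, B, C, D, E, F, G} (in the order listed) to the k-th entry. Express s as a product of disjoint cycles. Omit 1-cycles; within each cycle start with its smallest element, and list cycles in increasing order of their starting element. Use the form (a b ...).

Iterating s from A gives A → C → E → A; that is the 3-cycle (A C E).
Repeating from the next unused element and collecting all non-trivial cycles gives (A C E)(F G).

(A C E)(F G)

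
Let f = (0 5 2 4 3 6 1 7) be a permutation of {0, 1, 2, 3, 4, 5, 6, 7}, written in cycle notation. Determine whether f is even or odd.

The cycle lengths are 8.
A cycle of length ℓ contributes ℓ−1 transpositions, so f is a product of 7 transpositions — odd.

odd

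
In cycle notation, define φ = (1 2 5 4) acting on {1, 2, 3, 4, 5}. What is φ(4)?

1

In the cycle (1 2 5 4), 4 is followed by 1, so φ(4) = 1.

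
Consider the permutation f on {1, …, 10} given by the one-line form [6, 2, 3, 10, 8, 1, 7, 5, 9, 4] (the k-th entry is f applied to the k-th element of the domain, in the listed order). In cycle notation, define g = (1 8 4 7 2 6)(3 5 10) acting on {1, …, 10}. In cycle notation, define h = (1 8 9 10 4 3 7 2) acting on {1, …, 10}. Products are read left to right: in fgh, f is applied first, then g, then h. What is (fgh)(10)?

2

Apply the permutations in order: f(10) = 4, then g(4) = 7, then h(7) = 2. So (fgh)(10) = 2.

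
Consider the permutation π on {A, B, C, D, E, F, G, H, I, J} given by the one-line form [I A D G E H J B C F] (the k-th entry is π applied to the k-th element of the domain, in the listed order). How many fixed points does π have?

1

The fixed points (elements with π(x) = x) are {E}, so there is 1.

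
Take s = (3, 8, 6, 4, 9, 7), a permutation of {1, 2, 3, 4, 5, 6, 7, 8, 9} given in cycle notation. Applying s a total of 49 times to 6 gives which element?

4

6 lies in the 6-cycle (3, 8, 6, 4, 9, 7).
Since the cycle has length 6, s^49 acts on it the same as s^1 (49 mod 6 = 1).
Stepping 1 place around the cycle: 6 → 4.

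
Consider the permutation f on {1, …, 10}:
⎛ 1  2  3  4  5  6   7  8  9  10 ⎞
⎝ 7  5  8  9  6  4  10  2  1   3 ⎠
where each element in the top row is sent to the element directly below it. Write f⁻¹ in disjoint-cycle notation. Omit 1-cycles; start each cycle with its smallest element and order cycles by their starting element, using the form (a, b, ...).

First write f in disjoint cycles: (1, 7, 10, 3, 8, 2, 5, 6, 4, 9).
The inverse reverses every cycle; in canonical form, f⁻¹ = (1, 9, 4, 6, 5, 2, 8, 3, 10, 7).

(1, 9, 4, 6, 5, 2, 8, 3, 10, 7)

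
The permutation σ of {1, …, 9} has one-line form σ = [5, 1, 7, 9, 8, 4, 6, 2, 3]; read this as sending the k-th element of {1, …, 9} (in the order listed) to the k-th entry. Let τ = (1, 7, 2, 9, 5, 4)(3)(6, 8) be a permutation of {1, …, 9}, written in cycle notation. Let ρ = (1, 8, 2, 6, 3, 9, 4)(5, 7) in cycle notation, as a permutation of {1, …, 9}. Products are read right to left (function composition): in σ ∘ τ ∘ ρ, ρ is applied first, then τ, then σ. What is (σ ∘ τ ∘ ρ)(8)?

Apply the permutations in order: ρ(8) = 2, then τ(2) = 9, then σ(9) = 3. So (σ ∘ τ ∘ ρ)(8) = 3.

3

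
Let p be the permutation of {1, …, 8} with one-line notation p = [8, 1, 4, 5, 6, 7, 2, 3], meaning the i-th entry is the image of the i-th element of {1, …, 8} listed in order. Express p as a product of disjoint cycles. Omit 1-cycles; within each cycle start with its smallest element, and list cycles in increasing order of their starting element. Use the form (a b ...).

(1 8 3 4 5 6 7 2)

Start at 1 and follow images: 1 → 8 → 3 → 4 → 5 → 6 → 7 → 2 → 1, giving the cycle (1 8 3 4 5 6 7 2).
Repeating from the next unused element and collecting all non-trivial cycles gives (1 8 3 4 5 6 7 2).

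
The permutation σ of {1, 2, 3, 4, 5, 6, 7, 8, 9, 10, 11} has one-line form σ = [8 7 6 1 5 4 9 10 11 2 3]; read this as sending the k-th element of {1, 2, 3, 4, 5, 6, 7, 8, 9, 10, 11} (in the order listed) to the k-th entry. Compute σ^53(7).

3

Tracing 7 → 9 → … returns to 7 after 10 steps, so 7 lies in a 10-cycle (1, 8, 10, 2, 7, 9, 11, 3, 6, 4).
Since the cycle has length 10, σ^53 acts on it the same as σ^3 (53 mod 10 = 3).
Stepping 3 places around the cycle: 7 → 9 → 11 → 3.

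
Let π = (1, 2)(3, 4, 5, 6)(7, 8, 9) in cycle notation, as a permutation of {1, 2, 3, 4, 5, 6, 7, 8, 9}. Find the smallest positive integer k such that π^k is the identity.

12

The disjoint cycles have lengths 4, 3, 2.
The order of π is the least common multiple of its cycle lengths: lcm(4, 3, 2) = 12.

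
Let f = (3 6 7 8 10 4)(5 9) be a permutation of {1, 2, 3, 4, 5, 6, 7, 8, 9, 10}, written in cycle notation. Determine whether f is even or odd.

The cycle lengths are 6, 2, 1, 1.
A cycle is odd iff its length is even; f has 2 even-length cycles, so sgn(f) = (−1)^2 and f is even.

even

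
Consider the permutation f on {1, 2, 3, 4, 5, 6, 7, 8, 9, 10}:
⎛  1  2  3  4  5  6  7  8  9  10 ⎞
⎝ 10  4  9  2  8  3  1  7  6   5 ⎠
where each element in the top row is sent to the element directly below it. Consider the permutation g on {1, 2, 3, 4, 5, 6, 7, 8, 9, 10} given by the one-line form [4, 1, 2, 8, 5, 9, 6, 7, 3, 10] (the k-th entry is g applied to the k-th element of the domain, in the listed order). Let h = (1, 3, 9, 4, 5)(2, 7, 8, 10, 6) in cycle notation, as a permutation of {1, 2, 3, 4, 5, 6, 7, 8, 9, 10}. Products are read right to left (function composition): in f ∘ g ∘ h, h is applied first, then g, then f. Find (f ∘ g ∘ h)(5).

2

Chase 5: h(5) = 1; g(1) = 4; f(4) = 2. Hence (f ∘ g ∘ h)(5) = 2.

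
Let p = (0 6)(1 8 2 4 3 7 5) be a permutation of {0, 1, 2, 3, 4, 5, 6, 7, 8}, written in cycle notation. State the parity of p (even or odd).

odd

The cycle lengths are 7, 2.
A cycle is odd iff its length is even; p has 1 even-length cycle, so sgn(p) = (−1)^1 and p is odd.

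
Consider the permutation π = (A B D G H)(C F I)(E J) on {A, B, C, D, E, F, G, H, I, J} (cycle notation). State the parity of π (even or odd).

The cycle lengths are 5, 3, 2.
A cycle is odd iff its length is even; π has 1 even-length cycle, so sgn(π) = (−1)^1 and π is odd.

odd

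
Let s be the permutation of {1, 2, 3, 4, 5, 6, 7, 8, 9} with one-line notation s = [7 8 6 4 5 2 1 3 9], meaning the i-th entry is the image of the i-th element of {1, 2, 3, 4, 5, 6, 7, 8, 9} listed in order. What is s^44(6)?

6

Tracing 6 → 2 → … returns to 6 after 4 steps, so 6 lies in a 4-cycle (2 8 3 6).
Powers repeat with period 4 on this cycle, and 44 mod 4 = 0, so s^44(6) = s^0(6).
So s^44(6) = 6.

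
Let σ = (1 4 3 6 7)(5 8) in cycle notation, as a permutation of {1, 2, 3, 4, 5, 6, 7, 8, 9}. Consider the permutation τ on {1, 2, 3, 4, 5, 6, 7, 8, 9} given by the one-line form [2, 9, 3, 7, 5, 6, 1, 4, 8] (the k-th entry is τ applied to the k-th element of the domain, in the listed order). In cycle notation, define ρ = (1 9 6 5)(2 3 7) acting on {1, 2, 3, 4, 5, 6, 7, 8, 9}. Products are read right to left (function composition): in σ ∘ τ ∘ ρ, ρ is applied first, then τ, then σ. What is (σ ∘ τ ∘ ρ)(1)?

Apply the permutations in order: ρ(1) = 9, then τ(9) = 8, then σ(8) = 5. So (σ ∘ τ ∘ ρ)(1) = 5.

5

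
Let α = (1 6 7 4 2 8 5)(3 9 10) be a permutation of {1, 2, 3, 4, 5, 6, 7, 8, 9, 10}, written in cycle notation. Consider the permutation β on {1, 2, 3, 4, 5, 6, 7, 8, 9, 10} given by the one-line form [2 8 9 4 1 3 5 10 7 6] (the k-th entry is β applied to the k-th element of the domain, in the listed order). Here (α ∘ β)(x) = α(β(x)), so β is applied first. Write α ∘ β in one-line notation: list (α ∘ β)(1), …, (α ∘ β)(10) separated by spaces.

8 5 10 2 6 9 1 3 4 7

For each element, apply β then α: 1 → 2 → 8; 2 → 8 → 5; 3 → 9 → 10; 4 → 4 → 2; 5 → 1 → 6; 6 → 3 → 9; 7 → 5 → 1; 8 → 10 → 3; 9 → 7 → 4; 10 → 6 → 7.
Collecting the images, α ∘ β = [8 5 10 2 6 9 1 3 4 7].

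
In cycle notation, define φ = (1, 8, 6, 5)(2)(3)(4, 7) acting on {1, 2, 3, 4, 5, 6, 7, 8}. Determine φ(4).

7

4 appears in (4, 7); the next entry (wrapping around) is 7.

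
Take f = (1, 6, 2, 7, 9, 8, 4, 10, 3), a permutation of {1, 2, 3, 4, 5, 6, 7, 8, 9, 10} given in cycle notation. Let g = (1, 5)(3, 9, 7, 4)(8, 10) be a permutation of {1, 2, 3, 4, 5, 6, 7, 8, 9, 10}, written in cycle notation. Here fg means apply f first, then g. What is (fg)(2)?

4

f(2) = 7, then g(7) = 4; composing gives (fg)(2) = 4.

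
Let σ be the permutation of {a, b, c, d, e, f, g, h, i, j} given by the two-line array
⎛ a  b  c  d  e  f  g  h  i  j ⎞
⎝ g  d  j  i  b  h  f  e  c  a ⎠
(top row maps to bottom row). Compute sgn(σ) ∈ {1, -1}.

In disjoint-cycle form the cycle lengths are 10.
A cycle of length ℓ contributes ℓ−1 transpositions, so σ is a product of 9 transpositions — odd.

-1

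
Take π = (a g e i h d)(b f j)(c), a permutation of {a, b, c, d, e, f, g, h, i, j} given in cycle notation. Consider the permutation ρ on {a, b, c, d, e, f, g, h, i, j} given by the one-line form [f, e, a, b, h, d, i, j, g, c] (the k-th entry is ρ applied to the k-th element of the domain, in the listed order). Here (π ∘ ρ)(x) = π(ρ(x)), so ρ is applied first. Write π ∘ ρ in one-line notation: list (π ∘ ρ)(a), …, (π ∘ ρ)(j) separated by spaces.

(π ∘ ρ)(x) = π(ρ(x)). Computing each image: π(ρ(a)) = π(f) = j, π(ρ(b)) = π(e) = i, π(ρ(c)) = π(a) = g, π(ρ(d)) = π(b) = f, π(ρ(e)) = π(h) = d, π(ρ(f)) = π(d) = a, π(ρ(g)) = π(i) = h, π(ρ(h)) = π(j) = b, π(ρ(i)) = π(g) = e, π(ρ(j)) = π(c) = c.
Hence π ∘ ρ = [j i g f d a h b e c].

j i g f d a h b e c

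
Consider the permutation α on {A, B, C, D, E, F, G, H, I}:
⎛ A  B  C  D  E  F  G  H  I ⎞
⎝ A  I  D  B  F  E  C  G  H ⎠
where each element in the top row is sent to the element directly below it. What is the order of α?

The disjoint-cycle form of α has cycle lengths 6, 2, 1.
The order of α is the least common multiple of its cycle lengths: lcm(6, 2) = 6.

6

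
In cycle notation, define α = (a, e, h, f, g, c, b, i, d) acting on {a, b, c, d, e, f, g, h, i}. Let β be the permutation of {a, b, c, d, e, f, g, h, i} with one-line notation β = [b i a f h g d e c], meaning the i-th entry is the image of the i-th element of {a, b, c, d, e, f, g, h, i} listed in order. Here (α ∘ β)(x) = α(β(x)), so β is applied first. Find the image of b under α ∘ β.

d

First apply β: β(b) = i, then α(i) = d. Thus (α ∘ β)(b) = d.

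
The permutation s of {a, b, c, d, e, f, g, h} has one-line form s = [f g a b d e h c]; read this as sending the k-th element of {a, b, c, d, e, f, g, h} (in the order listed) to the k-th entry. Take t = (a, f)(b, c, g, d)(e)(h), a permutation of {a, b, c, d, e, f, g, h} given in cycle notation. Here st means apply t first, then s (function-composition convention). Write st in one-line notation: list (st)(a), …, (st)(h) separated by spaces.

(st)(x) = s(t(x)). Computing each image: s(t(a)) = s(f) = e, s(t(b)) = s(c) = a, s(t(c)) = s(g) = h, s(t(d)) = s(b) = g, s(t(e)) = s(e) = d, s(t(f)) = s(a) = f, s(t(g)) = s(d) = b, s(t(h)) = s(h) = c.
Hence st = [e a h g d f b c].

e a h g d f b c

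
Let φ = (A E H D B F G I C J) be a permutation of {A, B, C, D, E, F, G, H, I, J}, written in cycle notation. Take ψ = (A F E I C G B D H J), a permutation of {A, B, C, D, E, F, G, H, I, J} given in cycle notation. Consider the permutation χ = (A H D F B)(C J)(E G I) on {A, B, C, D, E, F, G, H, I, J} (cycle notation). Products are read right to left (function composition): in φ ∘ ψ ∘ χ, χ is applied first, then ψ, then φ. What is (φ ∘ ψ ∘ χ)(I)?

Apply the permutations in order: χ(I) = E, then ψ(E) = I, then φ(I) = C. So (φ ∘ ψ ∘ χ)(I) = C.

C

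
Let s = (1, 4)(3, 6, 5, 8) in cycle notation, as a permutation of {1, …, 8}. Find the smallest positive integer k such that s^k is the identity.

4

The disjoint cycles have lengths 4, 2, 1, 1.
The order is lcm(4, 2) = 4.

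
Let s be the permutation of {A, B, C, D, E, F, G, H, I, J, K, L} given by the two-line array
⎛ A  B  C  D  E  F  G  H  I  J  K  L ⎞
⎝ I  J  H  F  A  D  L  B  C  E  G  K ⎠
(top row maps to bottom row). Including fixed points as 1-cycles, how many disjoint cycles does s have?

The cycle decomposition is (A, I, C, H, B, J, E)(D, F)(G, L, K), which has 3 cycles (counting 1-cycles).

3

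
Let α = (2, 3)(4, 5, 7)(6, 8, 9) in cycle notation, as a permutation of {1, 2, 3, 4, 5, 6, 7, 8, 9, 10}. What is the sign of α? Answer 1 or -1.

The cycle lengths are 3, 3, 2, 1, 1.
A cycle is odd iff its length is even; α has 1 even-length cycle, so sgn(α) = (−1)^1 and α is odd.

-1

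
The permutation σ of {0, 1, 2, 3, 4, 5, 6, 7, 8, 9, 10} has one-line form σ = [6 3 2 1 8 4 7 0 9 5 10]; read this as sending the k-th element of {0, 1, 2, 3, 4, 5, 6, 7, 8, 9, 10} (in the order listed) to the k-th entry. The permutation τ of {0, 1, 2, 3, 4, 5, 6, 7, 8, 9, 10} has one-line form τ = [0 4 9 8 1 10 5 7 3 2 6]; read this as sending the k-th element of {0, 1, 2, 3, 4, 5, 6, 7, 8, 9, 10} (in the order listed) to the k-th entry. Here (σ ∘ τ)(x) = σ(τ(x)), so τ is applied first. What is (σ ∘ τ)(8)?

1

τ(8) = 3, then σ(3) = 1; composing gives (σ ∘ τ)(8) = 1.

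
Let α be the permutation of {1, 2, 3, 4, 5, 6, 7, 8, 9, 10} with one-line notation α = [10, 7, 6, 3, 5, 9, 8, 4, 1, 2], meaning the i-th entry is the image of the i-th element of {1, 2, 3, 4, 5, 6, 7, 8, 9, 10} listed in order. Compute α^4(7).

Tracing 7 → 8 → … returns to 7 after 9 steps, so 7 lies in a 9-cycle (1 10 2 7 8 4 3 6 9).
Stepping 4 places around the cycle: 7 → 8 → 4 → 3 → 6.

6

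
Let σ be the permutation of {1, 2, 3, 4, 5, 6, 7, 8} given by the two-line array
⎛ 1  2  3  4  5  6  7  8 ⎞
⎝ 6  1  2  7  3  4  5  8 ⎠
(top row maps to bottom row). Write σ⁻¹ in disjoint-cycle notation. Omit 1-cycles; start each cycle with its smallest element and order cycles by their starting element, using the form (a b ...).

The cycle decomposition of σ is (1 6 4 7 5 3 2).
Reversing each cycle (and rotating so the smallest element leads) gives σ⁻¹ = (1 2 3 5 7 4 6).

(1 2 3 5 7 4 6)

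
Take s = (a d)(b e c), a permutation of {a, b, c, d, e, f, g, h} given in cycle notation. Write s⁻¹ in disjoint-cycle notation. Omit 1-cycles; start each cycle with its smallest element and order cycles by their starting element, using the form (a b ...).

If s sends a → b within a cycle, s⁻¹ sends b → a; equivalently, reverse each cycle.
After reversing and putting each cycle's least element first, s⁻¹ = (a d)(b c e).

(a d)(b c e)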